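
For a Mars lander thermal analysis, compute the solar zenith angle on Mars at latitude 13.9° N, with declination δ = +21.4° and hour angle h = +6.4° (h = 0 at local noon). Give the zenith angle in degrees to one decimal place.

θ_z = 9.7°

cos θ_z = sin φ sin δ + cos φ cos δ cos h = 0.087654 + 0.898159 = 0.985813.
θ_z = arccos(0.985813) = 9.7°.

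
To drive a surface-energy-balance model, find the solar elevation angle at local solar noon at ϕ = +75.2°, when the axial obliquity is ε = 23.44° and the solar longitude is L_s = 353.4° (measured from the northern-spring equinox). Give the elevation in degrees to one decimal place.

12.2°

Solar declination: sin δ = sin ε · sin L_s = sin 23.44° × sin 353.4° = -0.04572, so δ = -2.621°.
At local noon the hour angle is zero, so the zenith angle equals |ϕ − δ| = |+75.2° − (-2.621°)| = 77.821°.
Elevation = 90° − 77.821° = 12.2°.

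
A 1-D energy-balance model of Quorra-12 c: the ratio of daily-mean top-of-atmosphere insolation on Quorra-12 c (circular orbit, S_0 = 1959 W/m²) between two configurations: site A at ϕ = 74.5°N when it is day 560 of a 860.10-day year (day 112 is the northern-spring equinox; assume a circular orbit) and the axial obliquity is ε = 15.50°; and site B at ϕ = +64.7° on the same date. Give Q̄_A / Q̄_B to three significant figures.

Q̄_A / Q̄_B ≈ 0.571

— Configuration A (ϕ=+74.5°):
Solar longitude: L_s = 360° × (560 − 112)/860.10 = 187.513°.
sin δ = sin 15.50° × sin 187.513° = -0.03494, so δ = -2.002°.
cos h₀ = −tan(+74.5°) tan(-2.002°) = 0.1261, h₀ = 1.4444 rad.
Bracket: h₀ sin ϕ sin δ + cos ϕ cos δ sin h₀ = 1.4444×0.96363×-0.03494 + 0.26724×0.99939×0.99202 = -0.048632 + 0.264946 = 0.216314.
Q̄ = (S_0/π) × [bracket] = (1959/π) × 0.216314 = 134.89 W/m².
— Configuration B (ϕ=+64.7°):
cos h₀ = −tan(+64.7°) tan(-2.002°) = 0.0740, h₀ = 1.4968 rad.
Bracket: h₀ sin ϕ sin δ + cos ϕ cos δ sin h₀ = 1.4968×0.90408×-0.03494 + 0.42736×0.99939×0.99726 = -0.047282 + 0.425929 = 0.378647.
Q̄ = (S_0/π) × [bracket] = (1959/π) × 0.378647 = 236.11 W/m².
Ratio Q̄_A / Q̄_B = 134.89 / 236.11 = 0.5713.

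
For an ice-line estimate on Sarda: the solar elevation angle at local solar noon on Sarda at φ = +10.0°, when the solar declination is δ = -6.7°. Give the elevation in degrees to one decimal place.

73.3°

At local noon the hour angle is zero, so the zenith angle equals |φ − δ| = |+10.0° − (-6.700°)| = 16.700°.
Elevation = 90° − 16.700° = 73.3°.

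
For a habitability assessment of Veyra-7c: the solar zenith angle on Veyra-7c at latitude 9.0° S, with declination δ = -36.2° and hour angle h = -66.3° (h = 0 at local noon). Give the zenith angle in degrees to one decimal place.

θ_z = 65.6°

cos θ_z = sin φ sin δ + cos φ cos δ cos h = 0.092391 + 0.320363 = 0.412754.
θ_z = arccos(0.412754) = 65.6°.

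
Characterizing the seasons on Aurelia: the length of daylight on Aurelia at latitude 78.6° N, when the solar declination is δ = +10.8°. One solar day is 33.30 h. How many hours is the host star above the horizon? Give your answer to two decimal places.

cos H₀ = −tan φ · tan δ = −tan(+78.6°) × tan(+10.800°) = -0.9461, so H₀ = 2.8117 rad = 161.10°.
Daylight = 2H₀/(2π) × 33.30 h = (2.8117/π) × 33.30 = 29.80 h.

29.80 h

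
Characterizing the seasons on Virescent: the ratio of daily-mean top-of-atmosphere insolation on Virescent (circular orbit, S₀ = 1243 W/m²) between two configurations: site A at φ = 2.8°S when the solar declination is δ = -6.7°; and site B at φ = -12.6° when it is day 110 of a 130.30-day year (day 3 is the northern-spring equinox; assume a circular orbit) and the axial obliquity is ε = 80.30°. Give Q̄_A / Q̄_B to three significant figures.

— Configuration A (φ=-2.8°):
cos H₀ = −tan(-2.8°) tan(-6.700°) = -0.0057, H₀ = 1.5765 rad.
Bracket: H₀ sin φ sin δ + cos φ cos δ sin H₀ = 1.5765×-0.04885×-0.11667 + 0.99881×0.99317×0.99998 = 0.008985 + 0.991968 = 1.000953.
Q̄ = (S₀/π) × [bracket] = (1243/π) × 1.000953 = 396.04 W/m².
— Configuration B (φ=-12.6°):
Solar longitude: λ_s = 360° × (110 − 3)/130.30 = 295.625°.
sin δ = sin 80.30° × sin 295.625° = -0.88875, so δ = -62.717°.
cos H₀ = −tan(-12.6°) tan(-62.717°) = -0.4334, H₀ = 2.0190 rad.
Bracket: H₀ sin φ sin δ + cos φ cos δ sin H₀ = 2.0190×-0.21814×-0.88875 + 0.97592×0.45839×0.90121 = 0.391427 + 0.403158 = 0.794585.
Q̄ = (S₀/π) × [bracket] = (1243/π) × 0.794585 = 314.38 W/m².
Ratio Q̄_A / Q̄_B = 396.04 / 314.38 = 1.260.

Q̄_A / Q̄_B ≈ 1.26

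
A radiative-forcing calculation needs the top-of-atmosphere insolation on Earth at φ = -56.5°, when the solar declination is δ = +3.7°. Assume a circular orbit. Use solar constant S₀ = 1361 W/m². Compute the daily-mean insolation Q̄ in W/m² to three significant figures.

Q̄ ≈ 203 W/m²

cos H₀ = −tan(-56.5°) tan(+3.700°) = 0.0977, H₀ = 1.4729 rad.
Bracket: H₀ sin φ sin δ + cos φ cos δ sin H₀ = 1.4729×-0.83389×0.06453 + 0.55194×0.99792×0.99522 = -0.079258 + 0.548159 = 0.468901.
Q̄ = (S₀/π) × [bracket] = (1361/π) × 0.468901 = 203.1 W/m².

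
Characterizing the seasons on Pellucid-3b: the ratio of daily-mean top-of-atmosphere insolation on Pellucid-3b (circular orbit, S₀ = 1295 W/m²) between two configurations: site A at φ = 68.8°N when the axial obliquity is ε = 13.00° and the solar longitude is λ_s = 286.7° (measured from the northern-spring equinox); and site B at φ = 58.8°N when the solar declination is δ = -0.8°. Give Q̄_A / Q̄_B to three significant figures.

— Configuration A (φ=+68.8°):
Solar declination: sin δ = sin ε · sin λ_s = sin 13.00° × sin 286.7° = -0.21546, so δ = -12.443°.
cos H₀ = −tan(+68.8°) tan(-12.443°) = 0.5689, H₀ = 0.9657 rad.
Bracket: H₀ sin φ sin δ + cos φ cos δ sin H₀ = 0.9657×0.93232×-0.21546 + 0.36162×0.97651×0.82244 = -0.193988 + 0.290425 = 0.096437.
Q̄ = (S₀/π) × [bracket] = (1295/π) × 0.096437 = 39.752 W/m².
— Configuration B (φ=+58.8°):
cos H₀ = −tan(+58.8°) tan(-0.800°) = 0.0231, H₀ = 1.5477 rad.
Bracket: H₀ sin φ sin δ + cos φ cos δ sin H₀ = 1.5477×0.85536×-0.01396 + 0.51803×0.99990×0.99973 = -0.018481 + 0.517838 = 0.499357.
Q̄ = (S₀/π) × [bracket] = (1295/π) × 0.499357 = 205.84 W/m².
Ratio Q̄_A / Q̄_B = 39.752 / 205.84 = 0.1931.

Q̄_A / Q̄_B ≈ 0.193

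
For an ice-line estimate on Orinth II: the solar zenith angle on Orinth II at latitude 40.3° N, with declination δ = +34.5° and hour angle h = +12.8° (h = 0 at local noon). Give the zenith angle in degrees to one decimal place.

cos θ_z = sin ϕ sin δ + cos ϕ cos δ cos h = 0.366346 + 0.612915 = 0.979261.
θ_z = arccos(0.979261) = 11.7°.

θ_z = 11.7°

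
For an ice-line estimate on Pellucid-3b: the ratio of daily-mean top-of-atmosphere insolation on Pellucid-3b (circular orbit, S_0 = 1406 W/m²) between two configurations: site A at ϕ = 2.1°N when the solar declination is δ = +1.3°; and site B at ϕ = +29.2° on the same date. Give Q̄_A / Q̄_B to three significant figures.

Q̄_A / Q̄_B ≈ 1.12

— Configuration A (ϕ=+2.1°):
cos h₀ = −tan(+2.1°) tan(+1.300°) = -0.0008, h₀ = 1.5716 rad.
Bracket: h₀ sin ϕ sin δ + cos ϕ cos δ sin h₀ = 1.5716×0.03664×0.02269 + 0.99933×0.99974×1.00000 = 0.001307 + 0.999070 = 1.000377.
Q̄ = (S_0/π) × [bracket] = (1406/π) × 1.000377 = 447.71 W/m².
— Configuration B (ϕ=+29.2°):
cos h₀ = −tan(+29.2°) tan(+1.300°) = -0.0127, h₀ = 1.5835 rad.
Bracket: h₀ sin ϕ sin δ + cos ϕ cos δ sin h₀ = 1.5835×0.48786×0.02269 + 0.87292×0.99974×0.99992 = 0.017529 + 0.872623 = 0.890152.
Q̄ = (S_0/π) × [bracket] = (1406/π) × 0.890152 = 398.38 W/m².
Ratio Q̄_A / Q̄_B = 447.71 / 398.38 = 1.124.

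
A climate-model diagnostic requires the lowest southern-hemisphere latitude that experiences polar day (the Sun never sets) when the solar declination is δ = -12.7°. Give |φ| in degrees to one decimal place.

Polar day requires cos H₀ = −tan φ tan δ ≤ −1, i.e. tan φ tan δ ≥ 1.
The boundary is |tan φ| · |tan δ| = 1, so |φ| = 90° − |δ| = 90° − 12.7° = 77.3° in the southern hemisphere.

|φ| = 77.3°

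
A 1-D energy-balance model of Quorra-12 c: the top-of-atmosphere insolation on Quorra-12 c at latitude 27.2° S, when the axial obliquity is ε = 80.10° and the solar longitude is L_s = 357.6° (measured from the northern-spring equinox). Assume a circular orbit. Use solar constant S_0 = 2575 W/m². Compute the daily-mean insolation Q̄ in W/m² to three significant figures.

Solar declination: sin δ = sin ε · sin L_s = sin 80.10° × sin 357.6° = -0.04125, so δ = -2.364°.
cos h₀ = −tan(-27.2°) tan(-2.364°) = -0.0212, h₀ = 1.5920 rad.
Bracket: h₀ sin ϕ sin δ + cos ϕ cos δ sin h₀ = 1.5920×-0.45710×-0.04125 + 0.88942×0.99915×0.99977 = 0.030018 + 0.888460 = 0.918478.
Q̄ = (S_0/π) × [bracket] = (2575/π) × 0.918478 = 752.8 W/m².

Q̄ ≈ 753 W/m²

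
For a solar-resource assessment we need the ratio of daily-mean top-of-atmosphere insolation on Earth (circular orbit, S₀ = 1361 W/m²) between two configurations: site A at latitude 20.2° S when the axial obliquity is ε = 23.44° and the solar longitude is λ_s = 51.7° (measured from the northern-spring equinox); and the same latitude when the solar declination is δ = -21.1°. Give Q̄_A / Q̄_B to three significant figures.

Q̄_A / Q̄_B ≈ 0.675

— Configuration A (φ=-20.2°):
Solar declination: sin δ = sin ε · sin λ_s = sin 23.44° × sin 51.7° = 0.31218, so δ = +18.190°.
cos H₀ = −tan(-20.2°) tan(+18.190°) = 0.1209, H₀ = 1.4496 rad.
Bracket: H₀ sin φ sin δ + cos φ cos δ sin H₀ = 1.4496×-0.34530×0.31218 + 0.93849×0.95002×0.99266 = -0.156261 + 0.885040 = 0.728779.
Q̄ = (S₀/π) × [bracket] = (1361/π) × 0.728779 = 315.72 W/m².
— Configuration B (φ=-20.2°):
cos H₀ = −tan(-20.2°) tan(-21.100°) = -0.1420, H₀ = 1.7132 rad.
Bracket: H₀ sin φ sin δ + cos φ cos δ sin H₀ = 1.7132×-0.34530×-0.36000 + 0.93849×0.93295×0.98987 = 0.212964 + 0.866695 = 1.079659.
Q̄ = (S₀/π) × [bracket] = (1361/π) × 1.079659 = 467.73 W/m².
Ratio Q̄_A / Q̄_B = 315.72 / 467.73 = 0.6750.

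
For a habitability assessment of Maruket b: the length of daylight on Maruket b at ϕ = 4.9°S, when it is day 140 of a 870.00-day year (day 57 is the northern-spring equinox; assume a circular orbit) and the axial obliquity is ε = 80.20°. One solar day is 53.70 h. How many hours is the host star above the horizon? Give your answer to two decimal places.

25.87 h

Solar longitude: L_s = 360° × (140 − 57)/870.00 = 34.345°.
sin δ = sin 80.20° × sin 34.345° = 0.55594, so δ = +33.775°.
cos h₀ = −tan ϕ · tan δ = −tan(-4.9°) × tan(+33.775°) = 0.0573, so h₀ = 1.5134 rad = 86.71°.
Daylight = 2h₀/(2π) × 53.70 h = (1.5134/π) × 53.70 = 25.87 h.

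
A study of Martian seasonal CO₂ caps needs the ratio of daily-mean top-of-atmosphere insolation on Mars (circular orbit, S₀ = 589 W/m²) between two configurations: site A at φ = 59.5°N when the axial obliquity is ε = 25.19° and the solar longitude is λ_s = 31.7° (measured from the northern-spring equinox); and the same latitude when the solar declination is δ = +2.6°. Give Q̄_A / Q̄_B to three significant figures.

Q̄_A / Q̄_B ≈ 1.47

— Configuration A (φ=+59.5°):
Solar declination: sin δ = sin ε · sin λ_s = sin 25.19° × sin 31.7° = 0.22365, so δ = +12.924°.
cos H₀ = −tan(+59.5°) tan(+12.924°) = -0.3896, H₀ = 1.9709 rad.
Bracket: H₀ sin φ sin δ + cos φ cos δ sin H₀ = 1.9709×0.86163×0.22365 + 0.50754×0.97467×0.92100 = 0.379799 + 0.455604 = 0.835403.
Q̄ = (S₀/π) × [bracket] = (589/π) × 0.835403 = 156.63 W/m².
— Configuration B (φ=+59.5°):
cos H₀ = −tan(+59.5°) tan(+2.600°) = -0.0771, H₀ = 1.6480 rad.
Bracket: H₀ sin φ sin δ + cos φ cos δ sin H₀ = 1.6480×0.86163×0.04536 + 0.50754×0.99897×0.99702 = 0.064410 + 0.505506 = 0.569916.
Q̄ = (S₀/π) × [bracket] = (589/π) × 0.569916 = 106.85 W/m².
Ratio Q̄_A / Q̄_B = 156.63 / 106.85 = 1.466.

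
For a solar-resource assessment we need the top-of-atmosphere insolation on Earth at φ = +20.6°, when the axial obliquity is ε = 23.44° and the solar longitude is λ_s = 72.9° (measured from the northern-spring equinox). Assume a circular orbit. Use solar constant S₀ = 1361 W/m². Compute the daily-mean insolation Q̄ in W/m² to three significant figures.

Solar declination: sin δ = sin ε · sin λ_s = sin 23.44° × sin 72.9° = 0.38020, so δ = +22.346°.
cos H₀ = −tan(+20.6°) tan(+22.346°) = -0.1545, H₀ = 1.7259 rad.
Bracket: H₀ sin φ sin δ + cos φ cos δ sin H₀ = 1.7259×0.35184×0.38020 + 0.93606×0.92490×0.98799 = 0.230873 + 0.855364 = 1.086237.
Q̄ = (S₀/π) × [bracket] = (1361/π) × 1.086237 = 470.6 W/m².

Q̄ ≈ 471 W/m²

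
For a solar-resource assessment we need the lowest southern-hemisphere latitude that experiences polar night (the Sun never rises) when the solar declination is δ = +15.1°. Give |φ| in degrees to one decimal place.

Polar night requires cos H₀ = −tan φ tan δ ≥ 1, i.e. tan φ tan δ ≤ −1.
The boundary is |tan φ| · |tan δ| = 1, so |φ| = 90° − |δ| = 90° − 15.1° = 74.9° in the southern hemisphere.

|φ| = 74.9°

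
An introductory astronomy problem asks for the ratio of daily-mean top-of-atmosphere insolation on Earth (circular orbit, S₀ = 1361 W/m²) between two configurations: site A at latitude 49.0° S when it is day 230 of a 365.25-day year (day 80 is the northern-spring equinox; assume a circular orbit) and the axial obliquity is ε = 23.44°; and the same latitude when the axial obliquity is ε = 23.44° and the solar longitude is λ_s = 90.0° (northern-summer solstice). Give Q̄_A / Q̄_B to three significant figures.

Q̄_A / Q̄_B ≈ 1.98

— Configuration A (φ=-49.0°):
Solar longitude: λ_s = 360° × (230 − 80)/365.25 = 147.844°.
sin δ = sin 23.44° × sin 147.844° = 0.21171, so δ = +12.223°.
cos H₀ = −tan(-49.0°) tan(+12.223°) = 0.2492, H₀ = 1.3189 rad.
Bracket: H₀ sin φ sin δ + cos φ cos δ sin H₀ = 1.3189×-0.75471×0.21171 + 0.65606×0.97733×0.96845 = -0.210733 + 0.620958 = 0.410225.
Q̄ = (S₀/π) × [bracket] = (1361/π) × 0.410225 = 177.72 W/m².
— Configuration B (φ=-49.0°):
Solar declination: sin δ = sin ε · sin λ_s = sin 23.44° × sin 90.0° = 0.39779, so δ = +23.440°.
cos H₀ = −tan(-49.0°) tan(+23.440°) = 0.4988, H₀ = 1.0486 rad.
Bracket: H₀ sin φ sin δ + cos φ cos δ sin H₀ = 1.0486×-0.75471×0.39779 + 0.65606×0.91748×0.86674 = -0.314807 + 0.521710 = 0.206903.
Q̄ = (S₀/π) × [bracket] = (1361/π) × 0.206903 = 89.634 W/m².
Ratio Q̄_A / Q̄_B = 177.72 / 89.634 = 1.983.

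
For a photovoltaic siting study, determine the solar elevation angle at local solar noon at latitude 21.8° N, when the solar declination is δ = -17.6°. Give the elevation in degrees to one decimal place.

At local noon the hour angle is zero, so the zenith angle equals |φ − δ| = |+21.8° − (-17.600°)| = 39.400°.
Elevation = 90° − 39.400° = 50.6°.

50.6°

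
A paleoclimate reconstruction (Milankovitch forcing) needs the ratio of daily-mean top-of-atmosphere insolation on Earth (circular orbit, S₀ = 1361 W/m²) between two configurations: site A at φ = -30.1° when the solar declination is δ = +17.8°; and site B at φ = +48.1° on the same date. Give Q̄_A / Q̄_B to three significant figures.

Q̄_A / Q̄_B ≈ 0.577

— Configuration A (φ=-30.1°):
cos H₀ = −tan(-30.1°) tan(+17.800°) = 0.1861, H₀ = 1.3836 rad.
Bracket: H₀ sin φ sin δ + cos φ cos δ sin H₀ = 1.3836×-0.50151×0.30570 + 0.86515×0.95213×0.98253 = -0.212122 + 0.809345 = 0.597223.
Q̄ = (S₀/π) × [bracket] = (1361/π) × 0.597223 = 258.73 W/m².
— Configuration B (φ=+48.1°):
cos H₀ = −tan(+48.1°) tan(+17.800°) = -0.3578, H₀ = 1.9367 rad.
Bracket: H₀ sin φ sin δ + cos φ cos δ sin H₀ = 1.9367×0.74431×0.30570 + 0.66783×0.95213×0.93379 = 0.440668 + 0.593761 = 1.034429.
Q̄ = (S₀/π) × [bracket] = (1361/π) × 1.034429 = 448.14 W/m².
Ratio Q̄_A / Q̄_B = 258.73 / 448.14 = 0.5773.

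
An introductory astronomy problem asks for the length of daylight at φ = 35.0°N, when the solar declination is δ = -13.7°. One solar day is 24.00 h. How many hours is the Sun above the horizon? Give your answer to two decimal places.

cos H₀ = −tan φ · tan δ = −tan(+35.0°) × tan(-13.700°) = 0.1707, so H₀ = 1.3993 rad = 80.17°.
Daylight = 2H₀/(2π) × 24.00 h = (1.3993/π) × 24.00 = 10.69 h.

10.69 h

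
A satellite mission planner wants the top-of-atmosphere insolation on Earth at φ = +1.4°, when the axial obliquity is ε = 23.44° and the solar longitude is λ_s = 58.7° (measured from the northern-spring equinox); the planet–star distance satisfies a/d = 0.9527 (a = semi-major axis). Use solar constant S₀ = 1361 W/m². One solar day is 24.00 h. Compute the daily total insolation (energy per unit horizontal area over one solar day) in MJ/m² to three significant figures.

Solar declination: sin δ = sin ε · sin λ_s = sin 23.44° × sin 58.7° = 0.33989, so δ = +19.870°.
cos H₀ = −tan(+1.4°) tan(+19.870°) = -0.0088, H₀ = 1.5796 rad.
Bracket: H₀ sin φ sin δ + cos φ cos δ sin H₀ = 1.5796×0.02443×0.33989 + 0.99970×0.94046×0.99996 = 0.013116 + 0.940140 = 0.953256.
Inverse-square distance factor (a/d)² = 0.9527² = 0.907637.
Q̄ = (S₀/π) × 0.907637 × [bracket] = (1361/π) × 0.907637 × 0.953256 = 374.83 W/m².
Daily total = Q̄ × 24.00 h × 3600 s/h = 374.83 × 24.00 × 3600 / 10⁶ = 32.39 MJ/m².

32.4 MJ/m²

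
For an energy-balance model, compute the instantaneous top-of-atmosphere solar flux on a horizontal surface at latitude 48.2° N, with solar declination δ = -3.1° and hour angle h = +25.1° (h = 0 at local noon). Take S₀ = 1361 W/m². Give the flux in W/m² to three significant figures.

cos θ_z = sin φ sin δ + cos φ cos δ cos h = -0.040314 + 0.602708 = 0.562394.
Flux = S₀ · cos θ_z = 1361 × 0.562394 = 765.4 W/m².

765 W/m²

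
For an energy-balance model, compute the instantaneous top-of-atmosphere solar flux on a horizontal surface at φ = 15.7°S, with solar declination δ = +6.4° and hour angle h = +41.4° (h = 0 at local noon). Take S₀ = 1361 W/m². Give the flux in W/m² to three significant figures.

cos θ_z = sin φ sin δ + cos φ cos δ cos h = -0.030164 + 0.717625 = 0.687461.
Flux = S₀ · cos θ_z = 1361 × 0.687461 = 935.6 W/m².

936 W/m²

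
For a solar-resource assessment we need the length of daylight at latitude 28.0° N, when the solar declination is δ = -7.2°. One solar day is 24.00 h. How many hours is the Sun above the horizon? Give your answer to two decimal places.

11.49 h

cos H₀ = −tan φ · tan δ = −tan(+28.0°) × tan(-7.200°) = 0.0672, so H₀ = 1.5036 rad = 86.15°.
Daylight = 2H₀/(2π) × 24.00 h = (1.5036/π) × 24.00 = 11.49 h.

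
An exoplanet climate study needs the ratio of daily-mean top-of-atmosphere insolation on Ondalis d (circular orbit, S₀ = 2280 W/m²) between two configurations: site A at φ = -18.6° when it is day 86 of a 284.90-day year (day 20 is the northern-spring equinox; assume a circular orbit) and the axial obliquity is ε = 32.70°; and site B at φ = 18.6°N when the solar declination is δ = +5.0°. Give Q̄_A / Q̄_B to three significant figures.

— Configuration A (φ=-18.6°):
Solar longitude: λ_s = 360° × (86 − 20)/284.90 = 83.398°.
sin δ = sin 32.70° × sin 83.398° = 0.53666, so δ = +32.456°.
cos H₀ = −tan(-18.6°) tan(+32.456°) = 0.2140, H₀ = 1.3551 rad.
Bracket: H₀ sin φ sin δ + cos φ cos δ sin H₀ = 1.3551×-0.31896×0.53666 + 0.94777×0.84380×0.97683 = -0.231957 + 0.781199 = 0.549242.
Q̄ = (S₀/π) × [bracket] = (2280/π) × 0.549242 = 398.61 W/m².
— Configuration B (φ=+18.6°):
cos H₀ = −tan(+18.6°) tan(+5.000°) = -0.0294, H₀ = 1.6002 rad.
Bracket: H₀ sin φ sin δ + cos φ cos δ sin H₀ = 1.6002×0.31896×0.08716 + 0.94777×0.99619×0.99957 = 0.044486 + 0.943753 = 0.988239.
Q̄ = (S₀/π) × [bracket] = (2280/π) × 0.988239 = 717.21 W/m².
Ratio Q̄_A / Q̄_B = 398.61 / 717.21 = 0.5558.

Q̄_A / Q̄_B ≈ 0.556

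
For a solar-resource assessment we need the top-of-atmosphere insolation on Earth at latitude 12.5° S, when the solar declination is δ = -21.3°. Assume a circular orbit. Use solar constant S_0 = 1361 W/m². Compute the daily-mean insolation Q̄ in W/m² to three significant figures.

cos h₀ = −tan(-12.5°) tan(-21.300°) = -0.0864, h₀ = 1.6573 rad.
Bracket: h₀ sin ϕ sin δ + cos ϕ cos δ sin h₀ = 1.6573×-0.21644×-0.36325 + 0.97630×0.93169×0.99626 = 0.130300 + 0.906207 = 1.036507.
Q̄ = (S_0/π) × [bracket] = (1361/π) × 1.036507 = 449.0 W/m².

Q̄ ≈ 449 W/m²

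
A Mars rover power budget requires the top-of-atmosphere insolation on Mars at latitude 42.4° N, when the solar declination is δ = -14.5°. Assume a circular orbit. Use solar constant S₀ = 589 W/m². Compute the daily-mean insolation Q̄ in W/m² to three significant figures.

cos H₀ = −tan(+42.4°) tan(-14.500°) = 0.2362, H₀ = 1.3324 rad.
Bracket: H₀ sin φ sin δ + cos φ cos δ sin H₀ = 1.3324×0.67430×-0.25038 + 0.73846×0.96815×0.97172 = -0.224951 + 0.694722 = 0.469771.
Q̄ = (S₀/π) × [bracket] = (589/π) × 0.469771 = 88.07 W/m².

Q̄ ≈ 88.1 W/m²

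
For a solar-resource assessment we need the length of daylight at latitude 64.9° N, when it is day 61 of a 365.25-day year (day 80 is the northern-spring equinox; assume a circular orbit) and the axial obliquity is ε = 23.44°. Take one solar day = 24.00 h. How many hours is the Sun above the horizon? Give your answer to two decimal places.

9.87 h

Solar longitude: λ_s = 360° × (61 − 80)/365.25 = -18.727°, i.e. -18.727° + 360° = 341.273°.
sin δ = sin 23.44° × sin 341.273° = -0.12771, so δ = -7.337°.
cos H₀ = −tan φ · tan δ = −tan(+64.9°) × tan(-7.337°) = 0.2749, so H₀ = 1.2923 rad = 74.04°.
Daylight = 2H₀/(2π) × 24.00 h = (1.2923/π) × 24.00 = 9.87 h.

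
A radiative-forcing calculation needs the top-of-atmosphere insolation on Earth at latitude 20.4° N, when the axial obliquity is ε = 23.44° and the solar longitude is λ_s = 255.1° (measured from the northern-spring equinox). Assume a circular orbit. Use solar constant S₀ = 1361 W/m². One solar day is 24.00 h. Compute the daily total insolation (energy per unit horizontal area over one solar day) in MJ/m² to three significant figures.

24.9 MJ/m²

Solar declination: sin δ = sin ε · sin λ_s = sin 23.44° × sin 255.1° = -0.38441, so δ = -22.607°.
cos H₀ = −tan(+20.4°) tan(-22.607°) = 0.1549, H₀ = 1.4153 rad.
Bracket: H₀ sin φ sin δ + cos φ cos δ sin H₀ = 1.4153×0.34857×-0.38441 + 0.93728×0.92316×0.98794 = -0.189641 + 0.854824 = 0.665183.
Q̄ = (S₀/π) × [bracket] = (1361/π) × 0.665183 = 288.17 W/m².
Daily total = Q̄ × 24.00 h × 3600 s/h = 288.17 × 24.00 × 3600 / 10⁶ = 24.90 MJ/m².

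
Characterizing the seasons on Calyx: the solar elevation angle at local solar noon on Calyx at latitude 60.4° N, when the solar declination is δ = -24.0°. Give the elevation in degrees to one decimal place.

5.6°

At local noon the hour angle is zero, so the zenith angle equals |φ − δ| = |+60.4° − (-24.000°)| = 84.400°.
Elevation = 90° − 84.400° = 5.6°.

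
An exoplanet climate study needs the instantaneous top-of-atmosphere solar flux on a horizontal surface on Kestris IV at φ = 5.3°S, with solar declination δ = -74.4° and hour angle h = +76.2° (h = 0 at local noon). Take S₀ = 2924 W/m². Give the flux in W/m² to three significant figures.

cos θ_z = sin φ sin δ + cos φ cos δ cos h = 0.088968 + 0.063872 = 0.152840.
Flux = S₀ · cos θ_z = 2924 × 0.152840 = 446.9 W/m².

447 W/m²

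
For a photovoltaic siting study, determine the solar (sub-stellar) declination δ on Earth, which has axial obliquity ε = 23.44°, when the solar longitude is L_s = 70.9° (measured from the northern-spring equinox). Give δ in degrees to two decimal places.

δ = +22.08°

sin δ = sin ε · sin L_s = sin 23.44° × sin 70.9° = 0.375890.
δ = arcsin(0.375890) = +22.08°.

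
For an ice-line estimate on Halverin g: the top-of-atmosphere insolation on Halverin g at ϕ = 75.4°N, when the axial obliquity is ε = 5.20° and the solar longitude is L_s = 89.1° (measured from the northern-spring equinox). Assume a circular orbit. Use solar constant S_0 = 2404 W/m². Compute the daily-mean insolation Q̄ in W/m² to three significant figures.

Solar declination: sin δ = sin ε · sin L_s = sin 5.20° × sin 89.1° = 0.09062, so δ = +5.199°.
cos h₀ = −tan(+75.4°) tan(+5.199°) = -0.3493, h₀ = 1.9277 rad.
Bracket: h₀ sin ϕ sin δ + cos ϕ cos δ sin h₀ = 1.9277×0.96771×0.09062 + 0.25207×0.99589×0.93700 = 0.169047 + 0.235219 = 0.404266.
Q̄ = (S_0/π) × [bracket] = (2404/π) × 0.404266 = 309.4 W/m².

Q̄ ≈ 309 W/m²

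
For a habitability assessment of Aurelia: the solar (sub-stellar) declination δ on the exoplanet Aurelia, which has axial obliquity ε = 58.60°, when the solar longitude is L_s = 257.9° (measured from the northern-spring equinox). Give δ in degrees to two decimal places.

sin δ = sin ε · sin L_s = sin 58.60° × sin 257.9° = -0.834588.
δ = arcsin(-0.834588) = -56.57°.

δ = -56.57°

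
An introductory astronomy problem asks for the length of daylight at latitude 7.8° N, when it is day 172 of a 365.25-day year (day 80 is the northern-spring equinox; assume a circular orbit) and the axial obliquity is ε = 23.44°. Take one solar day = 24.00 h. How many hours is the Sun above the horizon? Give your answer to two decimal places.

Solar longitude: λ_s = 360° × (172 − 80)/365.25 = 90.678°.
sin δ = sin 23.44° × sin 90.678° = 0.39776, so δ = +23.438°.
cos H₀ = −tan φ · tan δ = −tan(+7.8°) × tan(+23.438°) = -0.0594, so H₀ = 1.6302 rad = 93.40°.
Daylight = 2H₀/(2π) × 24.00 h = (1.6302/π) × 24.00 = 12.45 h.

12.45 h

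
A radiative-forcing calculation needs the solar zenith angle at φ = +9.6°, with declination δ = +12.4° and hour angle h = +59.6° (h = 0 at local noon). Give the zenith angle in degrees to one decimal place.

cos θ_z = sin φ sin δ + cos φ cos δ cos h = 0.035811 + 0.487308 = 0.523119.
θ_z = arccos(0.523119) = 58.5°.

θ_z = 58.5°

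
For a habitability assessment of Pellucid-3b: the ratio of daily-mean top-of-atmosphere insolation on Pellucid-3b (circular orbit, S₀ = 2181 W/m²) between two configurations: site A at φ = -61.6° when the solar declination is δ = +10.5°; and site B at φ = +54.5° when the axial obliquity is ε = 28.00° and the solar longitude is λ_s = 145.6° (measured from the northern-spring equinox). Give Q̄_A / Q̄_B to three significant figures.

Q̄_A / Q̄_B ≈ 0.259

— Configuration A (φ=-61.6°):
cos H₀ = −tan(-61.6°) tan(+10.500°) = 0.3428, H₀ = 1.2209 rad.
Bracket: H₀ sin φ sin δ + cos φ cos δ sin H₀ = 1.2209×-0.87965×0.18224 + 0.47562×0.98325×0.93942 = -0.195719 + 0.439323 = 0.243604.
Q̄ = (S₀/π) × [bracket] = (2181/π) × 0.243604 = 169.12 W/m².
— Configuration B (φ=+54.5°):
Solar declination: sin δ = sin ε · sin λ_s = sin 28.00° × sin 145.6° = 0.26524, so δ = +15.381°.
cos H₀ = −tan(+54.5°) tan(+15.381°) = -0.3857, H₀ = 1.9667 rad.
Bracket: H₀ sin φ sin δ + cos φ cos δ sin H₀ = 1.9667×0.81412×0.26524 + 0.58070×0.96418×0.92264 = 0.424684 + 0.516586 = 0.941270.
Q̄ = (S₀/π) × [bracket] = (2181/π) × 0.941270 = 653.46 W/m².
Ratio Q̄_A / Q̄_B = 169.12 / 653.46 = 0.2588.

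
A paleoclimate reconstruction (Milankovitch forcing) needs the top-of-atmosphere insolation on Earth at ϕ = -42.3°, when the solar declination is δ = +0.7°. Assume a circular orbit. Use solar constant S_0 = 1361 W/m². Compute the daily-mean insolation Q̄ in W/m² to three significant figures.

cos h₀ = −tan(-42.3°) tan(+0.700°) = 0.0111, h₀ = 1.5597 rad.
Bracket: h₀ sin ϕ sin δ + cos ϕ cos δ sin h₀ = 1.5597×-0.67301×0.01222 + 0.73963×0.99993×0.99994 = -0.012827 + 0.739534 = 0.726707.
Q̄ = (S_0/π) × [bracket] = (1361/π) × 0.726707 = 314.8 W/m².

Q̄ ≈ 315 W/m²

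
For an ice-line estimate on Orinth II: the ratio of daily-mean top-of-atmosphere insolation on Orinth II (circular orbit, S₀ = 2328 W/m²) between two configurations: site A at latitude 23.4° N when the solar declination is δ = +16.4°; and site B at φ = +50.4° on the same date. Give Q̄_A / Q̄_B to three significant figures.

— Configuration A (φ=+23.4°):
cos H₀ = −tan(+23.4°) tan(+16.400°) = -0.1274, H₀ = 1.6985 rad.
Bracket: H₀ sin φ sin δ + cos φ cos δ sin H₀ = 1.6985×0.39715×0.28234 + 0.91775×0.95931×0.99186 = 0.190455 + 0.873240 = 1.063695.
Q̄ = (S₀/π) × [bracket] = (2328/π) × 1.063695 = 788.23 W/m².
— Configuration B (φ=+50.4°):
cos H₀ = −tan(+50.4°) tan(+16.400°) = -0.3558, H₀ = 1.9345 rad.
Bracket: H₀ sin φ sin δ + cos φ cos δ sin H₀ = 1.9345×0.77051×0.28234 + 0.63742×0.95931×0.93457 = 0.420842 + 0.571474 = 0.992316.
Q̄ = (S₀/π) × [bracket] = (2328/π) × 0.992316 = 735.33 W/m².
Ratio Q̄_A / Q̄_B = 788.23 / 735.33 = 1.072.

Q̄_A / Q̄_B ≈ 1.07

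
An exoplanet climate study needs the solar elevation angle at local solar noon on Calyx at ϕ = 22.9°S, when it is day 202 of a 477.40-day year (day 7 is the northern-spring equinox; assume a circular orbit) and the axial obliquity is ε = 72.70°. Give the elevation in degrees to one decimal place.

Solar longitude: L_s = 360° × (202 − 7)/477.40 = 147.047°.
sin δ = sin 72.70° × sin 147.047° = 0.51935, so δ = +31.289°.
At local noon the hour angle is zero, so the zenith angle equals |ϕ − δ| = |-22.9° − (+31.289°)| = 54.189°.
Elevation = 90° − 54.189° = 35.8°.

35.8°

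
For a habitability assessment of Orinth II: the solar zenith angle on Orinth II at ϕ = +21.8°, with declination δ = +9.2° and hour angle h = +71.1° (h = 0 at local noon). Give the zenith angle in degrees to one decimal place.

cos θ_z = sin ϕ sin δ + cos ϕ cos δ cos h = 0.059375 + 0.296884 = 0.356259.
θ_z = arccos(0.356259) = 69.1°.

θ_z = 69.1°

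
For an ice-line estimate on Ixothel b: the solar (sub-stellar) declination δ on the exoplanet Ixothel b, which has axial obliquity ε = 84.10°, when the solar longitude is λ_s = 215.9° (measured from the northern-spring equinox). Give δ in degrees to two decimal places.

δ = -35.68°

sin δ = sin ε · sin λ_s = sin 84.10° × sin 215.9° = -0.583266.
δ = arcsin(-0.583266) = -35.68°.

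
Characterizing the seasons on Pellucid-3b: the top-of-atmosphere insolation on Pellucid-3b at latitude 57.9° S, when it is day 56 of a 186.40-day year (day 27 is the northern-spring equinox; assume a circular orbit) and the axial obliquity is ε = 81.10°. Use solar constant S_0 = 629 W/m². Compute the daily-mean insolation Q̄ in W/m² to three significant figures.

Solar longitude: L_s = 360° × (56 − 27)/186.40 = 56.009°.
sin δ = sin 81.10° × sin 56.009° = 0.81914, so δ = +54.999°.
cos h₀ = −tan(-57.9°) tan(+54.999°) = 2.2765 ≥ 1 ⇒ polar night, h₀ = 0 and Q̄ = 0.

Q̄ ≈ 0.00 W/m²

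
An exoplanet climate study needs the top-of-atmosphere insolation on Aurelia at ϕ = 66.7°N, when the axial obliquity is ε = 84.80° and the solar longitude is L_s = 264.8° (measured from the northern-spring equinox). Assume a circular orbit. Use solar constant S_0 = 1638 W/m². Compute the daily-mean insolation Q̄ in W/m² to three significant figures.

Q̄ ≈ 0.00 W/m²

Solar declination: sin δ = sin ε · sin L_s = sin 84.80° × sin 264.8° = -0.99179, so δ = -82.651°.
cos h₀ = −tan(+66.7°) tan(-82.651°) = 18.0040 ≥ 1 ⇒ polar night, h₀ = 0 and Q̄ = 0.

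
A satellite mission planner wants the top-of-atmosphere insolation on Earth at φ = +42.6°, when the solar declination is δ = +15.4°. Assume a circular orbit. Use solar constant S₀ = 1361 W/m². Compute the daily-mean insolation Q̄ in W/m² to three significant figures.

Q̄ ≈ 440 W/m²

cos H₀ = −tan(+42.6°) tan(+15.400°) = -0.2533, H₀ = 1.8269 rad.
Bracket: H₀ sin φ sin δ + cos φ cos δ sin H₀ = 1.8269×0.67688×0.26556 + 0.73610×0.96410×0.96739 = 0.328389 + 0.686532 = 1.014921.
Q̄ = (S₀/π) × [bracket] = (1361/π) × 1.014921 = 439.7 W/m².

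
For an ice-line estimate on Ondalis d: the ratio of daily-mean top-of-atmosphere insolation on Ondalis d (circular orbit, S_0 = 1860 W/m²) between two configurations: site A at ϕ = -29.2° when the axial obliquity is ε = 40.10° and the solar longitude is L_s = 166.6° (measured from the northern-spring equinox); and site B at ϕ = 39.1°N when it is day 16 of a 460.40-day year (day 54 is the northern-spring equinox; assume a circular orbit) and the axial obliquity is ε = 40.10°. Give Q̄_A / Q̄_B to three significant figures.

Q̄_A / Q̄_B ≈ 1.68

— Configuration A (ϕ=-29.2°):
Solar declination: sin δ = sin ε · sin L_s = sin 40.10° × sin 166.6° = 0.14927, so δ = +8.585°.
cos h₀ = −tan(-29.2°) tan(+8.585°) = 0.0844, h₀ = 1.4863 rad.
Bracket: h₀ sin ϕ sin δ + cos ϕ cos δ sin h₀ = 1.4863×-0.48786×0.14927 + 0.87292×0.98880×0.99643 = -0.108237 + 0.860062 = 0.751825.
Q̄ = (S_0/π) × [bracket] = (1860/π) × 0.751825 = 445.12 W/m².
— Configuration B (ϕ=+39.1°):
Solar longitude: L_s = 360° × (16 − 54)/460.40 = -29.713°, i.e. -29.713° + 360° = 330.287°.
sin δ = sin 40.10° × sin 330.287° = -0.31927, so δ = -18.619°.
cos h₀ = −tan(+39.1°) tan(-18.619°) = 0.2738, h₀ = 1.2935 rad.
Bracket: h₀ sin ϕ sin δ + cos ϕ cos δ sin h₀ = 1.2935×0.63068×-0.31927 + 0.77605×0.94766×0.96179 = -0.260456 + 0.707331 = 0.446875.
Q̄ = (S_0/π) × [bracket] = (1860/π) × 0.446875 = 264.58 W/m².
Ratio Q̄_A / Q̄_B = 445.12 / 264.58 = 1.682.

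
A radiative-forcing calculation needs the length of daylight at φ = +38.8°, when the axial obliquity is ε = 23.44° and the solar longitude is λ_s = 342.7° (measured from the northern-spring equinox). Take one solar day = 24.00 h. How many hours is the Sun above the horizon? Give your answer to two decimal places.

11.27 h

Solar declination: sin δ = sin ε · sin λ_s = sin 23.44° × sin 342.7° = -0.11829, so δ = -6.794°.
cos H₀ = −tan φ · tan δ = −tan(+38.8°) × tan(-6.794°) = 0.0958, so H₀ = 1.4749 rad = 84.50°.
Daylight = 2H₀/(2π) × 24.00 h = (1.4749/π) × 24.00 = 11.27 h.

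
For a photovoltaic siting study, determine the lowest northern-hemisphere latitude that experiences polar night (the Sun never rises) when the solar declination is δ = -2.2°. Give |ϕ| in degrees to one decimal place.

Polar night requires cos h₀ = −tan ϕ tan δ ≥ 1, i.e. tan ϕ tan δ ≤ −1.
The boundary is |tan ϕ| · |tan δ| = 1, so |ϕ| = 90° − |δ| = 90° − 2.2° = 87.8° in the northern hemisphere.

|ϕ| = 87.8°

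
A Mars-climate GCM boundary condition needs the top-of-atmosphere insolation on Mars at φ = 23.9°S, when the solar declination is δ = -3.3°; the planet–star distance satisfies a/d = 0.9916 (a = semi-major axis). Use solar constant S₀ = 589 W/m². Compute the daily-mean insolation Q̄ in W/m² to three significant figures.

Q̄ ≈ 175 W/m²

cos H₀ = −tan(-23.9°) tan(-3.300°) = -0.0256, H₀ = 1.5964 rad.
Bracket: H₀ sin φ sin δ + cos φ cos δ sin H₀ = 1.5964×-0.40514×-0.05756 + 0.91425×0.99834×0.99967 = 0.037228 + 0.912431 = 0.949659.
Inverse-square distance factor (a/d)² = 0.9916² = 0.983271.
Q̄ = (S₀/π) × 0.983271 × [bracket] = (589/π) × 0.983271 × 0.949659 = 175.1 W/m².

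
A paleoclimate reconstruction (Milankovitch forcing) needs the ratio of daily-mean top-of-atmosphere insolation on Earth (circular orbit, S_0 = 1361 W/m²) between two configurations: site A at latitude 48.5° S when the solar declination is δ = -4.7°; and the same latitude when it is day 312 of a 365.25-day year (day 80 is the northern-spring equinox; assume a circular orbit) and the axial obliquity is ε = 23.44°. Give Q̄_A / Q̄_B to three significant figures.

Q̄_A / Q̄_B ≈ 0.742

— Configuration A (ϕ=-48.5°):
cos h₀ = −tan(-48.5°) tan(-4.700°) = -0.0929, h₀ = 1.6639 rad.
Bracket: h₀ sin ϕ sin δ + cos ϕ cos δ sin h₀ = 1.6639×-0.74896×-0.08194 + 0.66262×0.99664×0.99567 = 0.102113 + 0.657534 = 0.759647.
Q̄ = (S_0/π) × [bracket] = (1361/π) × 0.759647 = 329.09 W/m².
— Configuration B (ϕ=-48.5°):
Solar longitude: L_s = 360° × (312 − 80)/365.25 = 228.665°.
sin δ = sin 23.44° × sin 228.665° = -0.29869, so δ = -17.379°.
cos h₀ = −tan(-48.5°) tan(-17.379°) = -0.3538, h₀ = 1.9324 rad.
Bracket: h₀ sin ϕ sin δ + cos ϕ cos δ sin h₀ = 1.9324×-0.74896×-0.29869 + 0.66262×0.95435×0.93534 = 0.432291 + 0.591482 = 1.023773.
Q̄ = (S_0/π) × [bracket] = (1361/π) × 1.023773 = 443.52 W/m².
Ratio Q̄_A / Q̄_B = 329.09 / 443.52 = 0.7420.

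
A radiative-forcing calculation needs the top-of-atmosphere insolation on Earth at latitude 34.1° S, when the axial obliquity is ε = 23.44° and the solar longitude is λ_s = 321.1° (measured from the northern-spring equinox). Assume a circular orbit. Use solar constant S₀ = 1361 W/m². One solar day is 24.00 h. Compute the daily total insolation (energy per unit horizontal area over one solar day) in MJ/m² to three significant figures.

38.7 MJ/m²

Solar declination: sin δ = sin ε · sin λ_s = sin 23.44° × sin 321.1° = -0.24980, so δ = -14.465°.
cos H₀ = −tan(-34.1°) tan(-14.465°) = -0.1747, H₀ = 1.7464 rad.
Bracket: H₀ sin φ sin δ + cos φ cos δ sin H₀ = 1.7464×-0.56064×-0.24980 + 0.82806×0.96830×0.98463 = 0.244580 + 0.789487 = 1.034067.
Q̄ = (S₀/π) × [bracket] = (1361/π) × 1.034067 = 447.98 W/m².
Daily total = Q̄ × 24.00 h × 3600 s/h = 447.98 × 24.00 × 3600 / 10⁶ = 38.71 MJ/m².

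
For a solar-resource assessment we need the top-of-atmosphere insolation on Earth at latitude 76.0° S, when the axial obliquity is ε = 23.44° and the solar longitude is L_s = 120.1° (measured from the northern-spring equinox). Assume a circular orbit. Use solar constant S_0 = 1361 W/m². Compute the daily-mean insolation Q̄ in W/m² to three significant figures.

Q̄ ≈ 0.00 W/m²

Solar declination: sin δ = sin ε · sin L_s = sin 23.44° × sin 120.1° = 0.34415, so δ = +20.130°.
cos h₀ = −tan(-76.0°) tan(+20.130°) = 1.4701 ≥ 1 ⇒ polar night, h₀ = 0 and Q̄ = 0.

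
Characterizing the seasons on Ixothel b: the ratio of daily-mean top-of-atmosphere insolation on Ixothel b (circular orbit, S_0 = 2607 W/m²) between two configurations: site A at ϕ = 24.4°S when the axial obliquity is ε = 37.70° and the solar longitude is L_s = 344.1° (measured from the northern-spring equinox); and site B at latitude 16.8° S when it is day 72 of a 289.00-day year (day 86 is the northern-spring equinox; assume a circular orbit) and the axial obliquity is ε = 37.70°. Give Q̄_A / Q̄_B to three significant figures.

— Configuration A (ϕ=-24.4°):
Solar declination: sin δ = sin ε · sin L_s = sin 37.70° × sin 344.1° = -0.16753, so δ = -9.644°.
cos h₀ = −tan(-24.4°) tan(-9.644°) = -0.0771, h₀ = 1.6480 rad.
Bracket: h₀ sin ϕ sin δ + cos ϕ cos δ sin h₀ = 1.6480×-0.41310×-0.16753 + 0.91068×0.98587×0.99702 = 0.114053 + 0.895137 = 1.009190.
Q̄ = (S_0/π) × [bracket] = (2607/π) × 1.009190 = 837.46 W/m².
— Configuration B (ϕ=-16.8°):
Solar longitude: L_s = 360° × (72 − 86)/289.00 = -17.439°, i.e. -17.439° + 360° = 342.561°.
sin δ = sin 37.70° × sin 342.561° = -0.18327, so δ = -10.560°.
cos h₀ = −tan(-16.8°) tan(-10.560°) = -0.0563, h₀ = 1.6271 rad.
Bracket: h₀ sin ϕ sin δ + cos ϕ cos δ sin h₀ = 1.6271×-0.28903×-0.18327 + 0.95732×0.98306×0.99841 = 0.086188 + 0.939607 = 1.025795.
Q̄ = (S_0/π) × [bracket] = (2607/π) × 1.025795 = 851.24 W/m².
Ratio Q̄_A / Q̄_B = 837.46 / 851.24 = 0.9838.

Q̄_A / Q̄_B ≈ 0.984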